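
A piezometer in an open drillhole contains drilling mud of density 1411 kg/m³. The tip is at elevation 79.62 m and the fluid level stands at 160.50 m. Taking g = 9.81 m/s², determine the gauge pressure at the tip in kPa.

Pressure head ψ = h − z = 160.50 − 79.62 = 80.88 m.
P = ρgψ = 1411 × 9.81 × 80.88 = 1119534 Pa ≈ 1120 kPa.

P ≈ 1120 kPa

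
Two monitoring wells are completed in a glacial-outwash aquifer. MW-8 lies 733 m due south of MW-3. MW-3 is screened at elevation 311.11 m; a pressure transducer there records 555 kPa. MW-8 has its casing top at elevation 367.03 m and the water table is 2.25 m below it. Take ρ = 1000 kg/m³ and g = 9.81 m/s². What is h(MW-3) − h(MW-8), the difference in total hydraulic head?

Δh ≈ 2.90 m

Pressure head at MW-3: ψ = P/(ρg) = 555×1000 / (1000 × 9.81) = 56.57 m.
Total head at MW-3: h = z + ψ = 311.11 + 56.57 = 367.68 m.
Total head at MW-8: h = 367.03 − 2.25 = 364.78 m.
Head difference: h(MW-3) − h(MW-8) = 367.68 − 364.78 = 2.90 m.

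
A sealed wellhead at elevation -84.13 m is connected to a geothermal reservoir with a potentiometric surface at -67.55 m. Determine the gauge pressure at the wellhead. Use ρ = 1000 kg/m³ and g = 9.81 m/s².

Head above the cap: Δh = -67.55 − (-84.13) = 16.58 m.
P = ρgΔh = 1000 × 9.81 × 16.58 = 162650 Pa ≈ 163 kPa.

P ≈ 163 kPa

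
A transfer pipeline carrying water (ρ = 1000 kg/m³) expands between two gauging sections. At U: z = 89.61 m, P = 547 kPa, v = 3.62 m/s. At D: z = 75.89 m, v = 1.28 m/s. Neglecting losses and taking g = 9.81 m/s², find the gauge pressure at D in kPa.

Pressure head at U: ψ₁ = P₁/(ρg) = 547×1000 / (1000 × 9.81) = 55.76 m.
Velocity heads: v₁²/2g = 3.62²/19.62 = 0.668 m; v₂²/2g = 1.28²/19.62 = 0.084 m.
Total head H = z₁ + ψ₁ + v₁²/2g = 89.61 + 55.76 + 0.668 = 146.04 m.
ψ₂ = H − z₂ − v₂²/2g = 146.04 − 75.89 − 0.084 = 70.07 m.
P₂ = ρgψ₂ = 1000 × 9.81 × 70.07 ≈ 687 kPa.

P₂ ≈ 687 kPa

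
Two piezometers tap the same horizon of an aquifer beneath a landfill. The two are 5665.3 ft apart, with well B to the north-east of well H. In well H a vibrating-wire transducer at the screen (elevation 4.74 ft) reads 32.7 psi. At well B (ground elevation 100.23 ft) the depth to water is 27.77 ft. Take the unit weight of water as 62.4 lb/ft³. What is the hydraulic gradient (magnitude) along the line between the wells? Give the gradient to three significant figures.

Pressure head at well H: ψ = 144·P/γ = 144 × 32.7 / 62.4 = 75.46 ft.
Total head at well H: h = z + ψ = 4.74 + 75.46 = 80.20 ft.
Total head at well B: h = 100.23 − 27.77 = 72.46 ft.
Head difference: h(well H) − h(well B) = 80.20 − 72.46 = 7.74 ft.
Hydraulic gradient: i = |Δh| / L = 7.74 / 5665.3 = 0.00137.

i ≈ 0.00137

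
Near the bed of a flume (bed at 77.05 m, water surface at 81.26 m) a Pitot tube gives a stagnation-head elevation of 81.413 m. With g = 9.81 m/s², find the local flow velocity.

Near the bed, under hydrostatic conditions, the piezometric head (z + ψ) equals the free-surface elevation, 81.26 m.
Velocity head = total − piezometric = 81.413 − 81.26 = 0.153 m.
v = √(2g·h_v) = √(2 × 9.81 × 0.153) = 1.73 m/s.

v ≈ 1.73 m/s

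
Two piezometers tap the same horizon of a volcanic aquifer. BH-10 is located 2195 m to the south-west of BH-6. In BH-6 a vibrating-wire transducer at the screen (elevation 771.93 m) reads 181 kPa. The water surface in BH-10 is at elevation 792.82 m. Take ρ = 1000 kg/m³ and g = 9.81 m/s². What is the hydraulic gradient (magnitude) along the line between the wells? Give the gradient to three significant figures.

Pressure head at BH-6: ψ = P/(ρg) = 181×1000 / (1000 × 9.81) = 18.45 m.
Total head at BH-6: h = z + ψ = 771.93 + 18.45 = 790.38 m.
Total head at BH-10: h = 792.82 m (water level in the piezometer is the total head).
Head difference: h(BH-6) − h(BH-10) = 790.38 − 792.82 = -2.44 m.
Hydraulic gradient: i = |Δh| / L = 2.44 / 2195 = 0.00111.

i ≈ 0.00111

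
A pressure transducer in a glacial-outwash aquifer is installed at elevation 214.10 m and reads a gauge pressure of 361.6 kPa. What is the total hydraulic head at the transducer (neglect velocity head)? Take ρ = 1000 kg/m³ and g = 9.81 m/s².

ψ = P/(ρg) = 361.6×1000 / (1000 × 9.81) = 36.86 m.
h = z + ψ = 214.10 + 36.86 = 250.96 m.

h ≈ 250.96 m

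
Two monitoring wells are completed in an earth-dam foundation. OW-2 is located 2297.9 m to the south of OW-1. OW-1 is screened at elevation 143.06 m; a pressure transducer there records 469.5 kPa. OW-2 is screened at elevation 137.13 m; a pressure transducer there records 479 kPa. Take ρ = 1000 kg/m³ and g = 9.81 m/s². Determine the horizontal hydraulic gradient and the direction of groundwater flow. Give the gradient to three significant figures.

Pressure head at OW-1: ψ = P/(ρg) = 469.5×1000 / (1000 × 9.81) = 47.86 m.
Total head at OW-1: h = z + ψ = 143.06 + 47.86 = 190.92 m.
Pressure head at OW-2: ψ = P/(ρg) = 479×1000 / (1000 × 9.81) = 48.83 m.
Total head at OW-2: h = z + ψ = 137.13 + 48.83 = 185.96 m.
Head difference: h(OW-1) − h(OW-2) = 190.92 − 185.96 = 4.96 m.
Hydraulic gradient: i = |Δh| / L = 4.96 / 2297.9 = 0.00216.
Flow is from higher to lower head: from OW-1 toward OW-2, i.e. toward the south.

i ≈ 0.00216; groundwater flows toward the south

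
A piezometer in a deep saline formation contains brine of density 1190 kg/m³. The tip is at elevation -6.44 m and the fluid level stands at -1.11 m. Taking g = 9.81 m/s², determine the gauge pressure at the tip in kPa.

P ≈ 62.2 kPa

Pressure head ψ = h − z = -1.11 − (-6.44) = 5.33 m.
P = ρgψ = 1190 × 9.81 × 5.33 = 62222 Pa ≈ 62.2 kPa.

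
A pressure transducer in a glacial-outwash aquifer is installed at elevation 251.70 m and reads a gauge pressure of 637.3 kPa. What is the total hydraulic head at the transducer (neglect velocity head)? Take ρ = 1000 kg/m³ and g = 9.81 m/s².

h ≈ 316.66 m

ψ = P/(ρg) = 637.3×1000 / (1000 × 9.81) = 64.96 m.
h = z + ψ = 251.70 + 64.96 = 316.66 m.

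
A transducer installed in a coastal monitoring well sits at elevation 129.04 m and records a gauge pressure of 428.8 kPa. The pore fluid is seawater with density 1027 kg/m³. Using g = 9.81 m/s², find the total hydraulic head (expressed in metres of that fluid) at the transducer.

h ≈ 171.60 m

ψ = P/(ρg) = 428.8×1000 / (1027 × 9.81) = 42.56 m.
h = z + ψ = 129.04 + 42.56 = 171.60 m.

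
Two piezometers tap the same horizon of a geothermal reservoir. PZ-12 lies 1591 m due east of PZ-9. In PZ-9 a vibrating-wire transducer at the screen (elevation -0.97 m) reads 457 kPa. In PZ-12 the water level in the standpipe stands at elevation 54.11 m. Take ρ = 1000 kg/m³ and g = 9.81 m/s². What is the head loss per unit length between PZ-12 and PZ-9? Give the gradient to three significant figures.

Pressure head at PZ-9: ψ = P/(ρg) = 457×1000 / (1000 × 9.81) = 46.59 m.
Total head at PZ-9: h = z + ψ = -0.97 + 46.59 = 45.62 m.
Total head at PZ-12: h = 54.11 m (water level in the piezometer is the total head).
Head difference: h(PZ-9) − h(PZ-12) = 45.62 − 54.11 = -8.49 m.
Hydraulic gradient: i = |Δh| / L = 8.49 / 1591 = 0.00534.

i ≈ 0.00534 m/m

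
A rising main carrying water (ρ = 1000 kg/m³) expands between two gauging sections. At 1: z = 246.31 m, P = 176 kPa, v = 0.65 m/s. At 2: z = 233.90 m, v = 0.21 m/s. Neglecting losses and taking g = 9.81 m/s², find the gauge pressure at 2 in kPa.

Pressure head at 1: ψ₁ = P₁/(ρg) = 176×1000 / (1000 × 9.81) = 17.94 m.
Velocity heads: v₁²/2g = 0.65²/19.62 = 0.022 m; v₂²/2g = 0.21²/19.62 = 0.002 m.
Total head H = z₁ + ψ₁ + v₁²/2g = 246.31 + 17.94 + 0.022 = 264.27 m.
ψ₂ = H − z₂ − v₂²/2g = 264.27 − 233.90 − 0.002 = 30.37 m.
P₂ = ρgψ₂ = 1000 × 9.81 × 30.37 ≈ 298 kPa.

P₂ ≈ 298 kPa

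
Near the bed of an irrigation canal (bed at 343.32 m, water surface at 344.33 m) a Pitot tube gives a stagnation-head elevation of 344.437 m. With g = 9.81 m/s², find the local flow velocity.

v ≈ 1.45 m/s

Near the bed, under hydrostatic conditions, the piezometric head (z + ψ) equals the free-surface elevation, 344.33 m.
Velocity head = total − piezometric = 344.437 − 344.33 = 0.107 m.
v = √(2g·h_v) = √(2 × 9.81 × 0.107) = 1.45 m/s.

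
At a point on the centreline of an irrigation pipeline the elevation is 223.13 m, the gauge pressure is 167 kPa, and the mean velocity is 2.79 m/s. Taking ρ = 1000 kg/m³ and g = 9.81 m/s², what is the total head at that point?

h ≈ 240.55 m

Pressure head ψ = P/(ρg) = 167×1000 / (1000 × 9.81) = 17.02 m.
Velocity head = v²/(2g) = 2.79² / (2 × 9.81) = 0.397 m.
h = z + ψ + v²/(2g) = 223.13 + 17.02 + 0.397 = 240.55 m.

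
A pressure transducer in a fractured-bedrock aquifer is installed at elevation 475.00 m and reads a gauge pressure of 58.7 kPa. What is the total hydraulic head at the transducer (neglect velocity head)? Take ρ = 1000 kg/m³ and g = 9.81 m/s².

h ≈ 480.98 m

ψ = P/(ρg) = 58.7×1000 / (1000 × 9.81) = 5.98 m.
h = z + ψ = 475.00 + 5.98 = 480.98 m.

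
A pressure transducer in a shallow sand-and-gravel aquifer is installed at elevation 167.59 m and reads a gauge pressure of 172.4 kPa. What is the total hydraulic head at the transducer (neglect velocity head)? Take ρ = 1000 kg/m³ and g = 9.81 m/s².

h ≈ 185.16 m

ψ = P/(ρg) = 172.4×1000 / (1000 × 9.81) = 17.57 m.
h = z + ψ = 167.59 + 17.57 = 185.16 m.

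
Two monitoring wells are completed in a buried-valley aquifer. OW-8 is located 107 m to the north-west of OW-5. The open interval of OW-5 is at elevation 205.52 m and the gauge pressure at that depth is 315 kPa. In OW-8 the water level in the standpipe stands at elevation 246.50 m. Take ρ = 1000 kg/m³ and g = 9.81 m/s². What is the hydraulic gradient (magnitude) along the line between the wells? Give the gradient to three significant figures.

i ≈ 0.0829

Pressure head at OW-5: ψ = P/(ρg) = 315×1000 / (1000 × 9.81) = 32.11 m.
Total head at OW-5: h = z + ψ = 205.52 + 32.11 = 237.63 m.
Total head at OW-8: h = 246.50 m (water level in the piezometer is the total head).
Head difference: h(OW-5) − h(OW-8) = 237.63 − 246.50 = -8.87 m.
Hydraulic gradient: i = |Δh| / L = 8.87 / 107 = 0.0829.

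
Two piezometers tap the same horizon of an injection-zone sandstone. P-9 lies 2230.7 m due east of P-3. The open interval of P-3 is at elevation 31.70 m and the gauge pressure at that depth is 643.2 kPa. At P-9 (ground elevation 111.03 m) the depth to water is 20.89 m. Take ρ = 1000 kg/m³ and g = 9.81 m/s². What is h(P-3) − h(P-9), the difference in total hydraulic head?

Δh ≈ 7.13 m

Pressure head at P-3: ψ = P/(ρg) = 643.2×1000 / (1000 × 9.81) = 65.57 m.
Total head at P-3: h = z + ψ = 31.70 + 65.57 = 97.27 m.
Total head at P-9: h = 111.03 − 20.89 = 90.14 m.
Head difference: h(P-3) − h(P-9) = 97.27 − 90.14 = 7.13 m.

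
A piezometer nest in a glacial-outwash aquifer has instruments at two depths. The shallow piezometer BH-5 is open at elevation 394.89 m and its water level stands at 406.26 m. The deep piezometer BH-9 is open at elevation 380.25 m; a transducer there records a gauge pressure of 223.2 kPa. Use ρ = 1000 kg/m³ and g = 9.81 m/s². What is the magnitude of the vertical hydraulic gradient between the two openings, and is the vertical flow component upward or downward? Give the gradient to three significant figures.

|i_v| ≈ 0.223; vertical flow is downward

Total head at BH-5: h = 406.26 m (water level in the standpipe).
Pressure head at BH-9: ψ = P/(ρg) = 223.2×1000 / (1000 × 9.81) = 22.75 m.
Total head at BH-9: h = z + ψ = 380.25 + 22.75 = 403.00 m.
Δh = h(BH-5) − h(BH-9) = 406.26 − 403.00 = 3.26 m.
Vertical separation Δz = 394.89 − 380.25 = 14.64 m.
|i_v| = |Δh| / Δz = 3.26 / 14.64 = 0.223.
Head is higher in the shallow piezometer, so vertical flow is downward (recharge condition).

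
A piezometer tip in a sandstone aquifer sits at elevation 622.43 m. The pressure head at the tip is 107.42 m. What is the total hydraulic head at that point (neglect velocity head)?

h = z + ψ = 622.43 + 107.42 = 729.85 m.

h ≈ 729.85 m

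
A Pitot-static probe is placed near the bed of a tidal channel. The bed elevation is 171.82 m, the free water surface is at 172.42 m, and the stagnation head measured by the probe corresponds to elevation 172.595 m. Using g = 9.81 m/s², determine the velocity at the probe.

Near the bed, under hydrostatic conditions, the piezometric head (z + ψ) equals the free-surface elevation, 172.42 m.
Velocity head = total − piezometric = 172.595 − 172.42 = 0.175 m.
v = √(2g·h_v) = √(2 × 9.81 × 0.175) = 1.85 m/s.

v ≈ 1.85 m/s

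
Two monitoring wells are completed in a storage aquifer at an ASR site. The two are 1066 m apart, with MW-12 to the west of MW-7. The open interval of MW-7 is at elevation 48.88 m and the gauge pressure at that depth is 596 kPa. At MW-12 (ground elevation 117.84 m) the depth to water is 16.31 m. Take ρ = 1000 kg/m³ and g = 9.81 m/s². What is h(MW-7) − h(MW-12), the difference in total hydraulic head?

Pressure head at MW-7: ψ = P/(ρg) = 596×1000 / (1000 × 9.81) = 60.75 m.
Total head at MW-7: h = z + ψ = 48.88 + 60.75 = 109.63 m.
Total head at MW-12: h = 117.84 − 16.31 = 101.53 m.
Head difference: h(MW-7) − h(MW-12) = 109.63 − 101.53 = 8.10 m.

Δh ≈ 8.10 m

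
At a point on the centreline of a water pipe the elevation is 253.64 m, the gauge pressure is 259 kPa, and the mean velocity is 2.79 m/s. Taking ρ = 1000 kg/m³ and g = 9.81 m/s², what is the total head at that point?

h ≈ 280.44 m

Pressure head ψ = P/(ρg) = 259×1000 / (1000 × 9.81) = 26.40 m.
Velocity head = v²/(2g) = 2.79² / (2 × 9.81) = 0.397 m.
h = z + ψ + v²/(2g) = 253.64 + 26.40 + 0.397 = 280.44 m.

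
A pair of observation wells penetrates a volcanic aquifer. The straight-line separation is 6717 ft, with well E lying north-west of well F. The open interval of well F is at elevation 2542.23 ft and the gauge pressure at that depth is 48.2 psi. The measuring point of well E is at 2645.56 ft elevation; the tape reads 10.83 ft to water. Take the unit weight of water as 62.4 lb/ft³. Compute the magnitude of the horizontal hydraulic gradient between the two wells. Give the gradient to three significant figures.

Pressure head at well F: ψ = 144·P/γ = 144 × 48.2 / 62.4 = 111.23 ft.
Total head at well F: h = z + ψ = 2542.23 + 111.23 = 2653.46 ft.
Total head at well E: h = 2645.56 − 10.83 = 2634.73 ft.
Head difference: h(well F) − h(well E) = 2653.46 − 2634.73 = 18.73 ft.
Hydraulic gradient: i = |Δh| / L = 18.73 / 6717 = 0.00279.

i ≈ 0.00279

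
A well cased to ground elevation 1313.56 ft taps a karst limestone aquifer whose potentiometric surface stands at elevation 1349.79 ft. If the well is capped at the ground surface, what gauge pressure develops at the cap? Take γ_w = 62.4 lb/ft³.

P ≈ 15.7 psi

Head above the cap: Δh = 1349.79 − 1313.56 = 36.23 ft.
P = γΔh/144 = 62.4 × 36.23 / 144 = 15.7 psi.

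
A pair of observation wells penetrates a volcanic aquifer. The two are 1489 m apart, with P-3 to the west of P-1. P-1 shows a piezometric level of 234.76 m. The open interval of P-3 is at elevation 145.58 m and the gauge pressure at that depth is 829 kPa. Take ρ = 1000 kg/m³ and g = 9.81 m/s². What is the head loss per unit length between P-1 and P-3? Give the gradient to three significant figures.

i ≈ 0.00314 m/m

Total head at P-1: h = 234.76 m (water level in the piezometer is the total head).
Pressure head at P-3: ψ = P/(ρg) = 829×1000 / (1000 × 9.81) = 84.51 m.
Total head at P-3: h = z + ψ = 145.58 + 84.51 = 230.09 m.
Head difference: h(P-1) − h(P-3) = 234.76 − 230.09 = 4.67 m.
Hydraulic gradient: i = |Δh| / L = 4.67 / 1489 = 0.00314.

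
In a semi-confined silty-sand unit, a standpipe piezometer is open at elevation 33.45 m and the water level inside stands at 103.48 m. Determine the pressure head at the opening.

Total head h = 103.48 m (the water-surface elevation in the piezometer).
Pressure head ψ = h − z = 103.48 − 33.45 = 70.03 m.

ψ ≈ 70.03 m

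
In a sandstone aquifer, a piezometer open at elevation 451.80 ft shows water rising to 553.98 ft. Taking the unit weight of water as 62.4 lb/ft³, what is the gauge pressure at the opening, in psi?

Pressure head ψ = h − z = 553.98 − 451.80 = 102.18 ft.
P = γ·ψ / 144 = 62.4 × 102.18 / 144 = 44.3 psi.

P ≈ 44.3 psi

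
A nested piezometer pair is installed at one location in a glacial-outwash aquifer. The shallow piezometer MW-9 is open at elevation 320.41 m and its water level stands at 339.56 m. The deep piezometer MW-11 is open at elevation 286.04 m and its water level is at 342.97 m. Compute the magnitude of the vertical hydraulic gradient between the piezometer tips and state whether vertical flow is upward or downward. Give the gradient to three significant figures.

|i_v| ≈ 0.0992; vertical flow is upward

Total head at MW-9: h = 339.56 m (water level in the standpipe).
Total head at MW-11: h = 342.97 m.
Δh = h(MW-9) − h(MW-11) = 339.56 − 342.97 = -3.41 m.
Vertical separation Δz = 320.41 − 286.04 = 34.37 m.
|i_v| = |Δh| / Δz = 3.41 / 34.37 = 0.0992.
Head is higher in the deep piezometer, so vertical flow is upward (discharge condition).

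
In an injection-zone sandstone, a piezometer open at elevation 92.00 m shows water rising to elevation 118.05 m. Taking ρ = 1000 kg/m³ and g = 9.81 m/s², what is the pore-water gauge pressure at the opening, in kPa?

P ≈ 256 kPa

Pressure head ψ = h − z = 118.05 − 92.00 = 26.05 m.
P = ρgψ = 1000 × 9.81 × 26.05 = 255550 Pa ≈ 256 kPa.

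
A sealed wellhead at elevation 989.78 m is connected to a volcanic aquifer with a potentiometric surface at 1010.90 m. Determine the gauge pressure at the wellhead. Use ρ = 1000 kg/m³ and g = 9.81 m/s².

P ≈ 207 kPa

Head above the cap: Δh = 1010.90 − 989.78 = 21.12 m.
P = ρgΔh = 1000 × 9.81 × 21.12 = 207187 Pa ≈ 207 kPa.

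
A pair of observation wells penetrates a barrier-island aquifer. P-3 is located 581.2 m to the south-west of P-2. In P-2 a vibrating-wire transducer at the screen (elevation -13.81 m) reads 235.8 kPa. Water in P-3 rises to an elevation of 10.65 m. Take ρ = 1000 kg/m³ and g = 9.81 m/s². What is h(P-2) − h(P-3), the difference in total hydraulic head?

Δh ≈ -0.42 m

Pressure head at P-2: ψ = P/(ρg) = 235.8×1000 / (1000 × 9.81) = 24.04 m.
Total head at P-2: h = z + ψ = -13.81 + 24.04 = 10.23 m.
Total head at P-3: h = 10.65 m (water level in the piezometer is the total head).
Head difference: h(P-2) − h(P-3) = 10.23 − 10.65 = -0.42 m.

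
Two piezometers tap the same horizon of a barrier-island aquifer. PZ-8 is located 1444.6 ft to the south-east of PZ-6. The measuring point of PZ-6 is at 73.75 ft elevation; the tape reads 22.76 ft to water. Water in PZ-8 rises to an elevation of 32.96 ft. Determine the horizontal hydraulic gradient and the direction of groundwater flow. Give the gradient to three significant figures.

i ≈ 0.0125; groundwater flows toward the south-east

Total head at PZ-6: h = 73.75 − 22.76 = 50.99 ft.
Total head at PZ-8: h = 32.96 ft (water level in the piezometer is the total head).
Head difference: h(PZ-6) − h(PZ-8) = 50.99 − 32.96 = 18.03 ft.
Hydraulic gradient: i = |Δh| / L = 18.03 / 1444.6 = 0.0125.
Flow is from higher to lower head: from PZ-6 toward PZ-8, i.e. toward the south-east.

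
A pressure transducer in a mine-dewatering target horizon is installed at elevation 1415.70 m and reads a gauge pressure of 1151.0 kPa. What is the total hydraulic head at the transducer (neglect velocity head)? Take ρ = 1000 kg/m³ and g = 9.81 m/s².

h ≈ 1533.03 m

ψ = P/(ρg) = 1151.0×1000 / (1000 × 9.81) = 117.33 m.
h = z + ψ = 1415.70 + 117.33 = 1533.03 m.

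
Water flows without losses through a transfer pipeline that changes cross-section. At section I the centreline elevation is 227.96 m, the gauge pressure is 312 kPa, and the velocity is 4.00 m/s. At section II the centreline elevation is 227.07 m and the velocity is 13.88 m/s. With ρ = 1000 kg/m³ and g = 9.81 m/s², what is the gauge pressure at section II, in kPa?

Pressure head at I: ψ₁ = P₁/(ρg) = 312×1000 / (1000 × 9.81) = 31.80 m.
Velocity heads: v₁²/2g = 4.00²/19.62 = 0.815 m; v₂²/2g = 13.88²/19.62 = 9.819 m.
Total head H = z₁ + ψ₁ + v₁²/2g = 227.96 + 31.80 + 0.815 = 260.57 m.
ψ₂ = H − z₂ − v₂²/2g = 260.57 − 227.07 − 9.819 = 23.68 m.
P₂ = ρgψ₂ = 1000 × 9.81 × 23.68 ≈ 232 kPa.

P₂ ≈ 232 kPa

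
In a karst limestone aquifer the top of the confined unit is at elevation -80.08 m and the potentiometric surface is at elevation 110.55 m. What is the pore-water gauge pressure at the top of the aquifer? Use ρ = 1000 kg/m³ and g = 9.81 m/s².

P ≈ 1870 kPa

Pressure head at the aquifer top: ψ = h − z = 110.55 − (-80.08) = 190.63 m.
P = ρgψ = 1000 × 9.81 × 190.63 = 1870080 Pa ≈ 1870 kPa.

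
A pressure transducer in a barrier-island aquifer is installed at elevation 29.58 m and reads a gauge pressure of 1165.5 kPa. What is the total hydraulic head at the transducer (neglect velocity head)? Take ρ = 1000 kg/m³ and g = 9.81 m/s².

h ≈ 148.39 m

ψ = P/(ρg) = 1165.5×1000 / (1000 × 9.81) = 118.81 m.
h = z + ψ = 29.58 + 118.81 = 148.39 m.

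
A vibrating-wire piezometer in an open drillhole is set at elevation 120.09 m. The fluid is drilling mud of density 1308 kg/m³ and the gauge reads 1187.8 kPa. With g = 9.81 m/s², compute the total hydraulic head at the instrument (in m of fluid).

ψ = P/(ρg) = 1187.8×1000 / (1308 × 9.81) = 92.57 m.
h = z + ψ = 120.09 + 92.57 = 212.66 m.

h ≈ 212.66 m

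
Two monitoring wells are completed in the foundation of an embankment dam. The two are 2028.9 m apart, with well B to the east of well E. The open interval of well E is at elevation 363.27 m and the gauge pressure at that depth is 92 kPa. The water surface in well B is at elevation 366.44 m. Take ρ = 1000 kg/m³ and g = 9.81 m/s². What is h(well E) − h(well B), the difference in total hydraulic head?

Pressure head at well E: ψ = P/(ρg) = 92×1000 / (1000 × 9.81) = 9.38 m.
Total head at well E: h = z + ψ = 363.27 + 9.38 = 372.65 m.
Total head at well B: h = 366.44 m (water level in the piezometer is the total head).
Head difference: h(well E) − h(well B) = 372.65 − 366.44 = 6.21 m.

Δh ≈ 6.21 m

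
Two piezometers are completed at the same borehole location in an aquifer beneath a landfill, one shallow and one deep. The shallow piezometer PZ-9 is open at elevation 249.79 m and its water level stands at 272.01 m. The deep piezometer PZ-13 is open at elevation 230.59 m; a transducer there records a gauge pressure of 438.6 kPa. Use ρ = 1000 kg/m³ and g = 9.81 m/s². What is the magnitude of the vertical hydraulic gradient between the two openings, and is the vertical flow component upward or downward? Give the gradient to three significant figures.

Total head at PZ-9: h = 272.01 m (water level in the standpipe).
Pressure head at PZ-13: ψ = P/(ρg) = 438.6×1000 / (1000 × 9.81) = 44.71 m.
Total head at PZ-13: h = z + ψ = 230.59 + 44.71 = 275.30 m.
Δh = h(PZ-9) − h(PZ-13) = 272.01 − 275.30 = -3.29 m.
Vertical separation Δz = 249.79 − 230.59 = 19.20 m.
|i_v| = |Δh| / Δz = 3.29 / 19.20 = 0.171.
Head is higher in the deep piezometer, so vertical flow is upward (discharge condition).

|i_v| ≈ 0.171; vertical flow is upward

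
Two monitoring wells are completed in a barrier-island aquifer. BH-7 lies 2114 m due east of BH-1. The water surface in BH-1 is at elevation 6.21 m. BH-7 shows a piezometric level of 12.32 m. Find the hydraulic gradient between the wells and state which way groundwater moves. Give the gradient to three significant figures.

Total head at BH-1: h = 6.21 m (water level in the piezometer is the total head).
Total head at BH-7: h = 12.32 m (water level in the piezometer is the total head).
Head difference: h(BH-1) − h(BH-7) = 6.21 − 12.32 = -6.11 m.
Hydraulic gradient: i = |Δh| / L = 6.11 / 2114 = 0.00289.
Flow is from higher to lower head: from BH-7 toward BH-1, i.e. toward the west.

i ≈ 0.00289; groundwater flows toward the west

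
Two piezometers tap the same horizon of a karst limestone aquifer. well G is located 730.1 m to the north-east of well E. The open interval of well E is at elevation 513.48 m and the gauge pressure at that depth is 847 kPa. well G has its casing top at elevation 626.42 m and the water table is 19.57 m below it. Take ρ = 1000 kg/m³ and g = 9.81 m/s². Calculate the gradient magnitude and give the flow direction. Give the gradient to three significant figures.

Pressure head at well E: ψ = P/(ρg) = 847×1000 / (1000 × 9.81) = 86.34 m.
Total head at well E: h = z + ψ = 513.48 + 86.34 = 599.82 m.
Total head at well G: h = 626.42 − 19.57 = 606.85 m.
Head difference: h(well E) − h(well G) = 599.82 − 606.85 = -7.03 m.
Hydraulic gradient: i = |Δh| / L = 7.03 / 730.1 = 0.00963.
Flow is from higher to lower head: from well G toward well E, i.e. toward the south-west.

i ≈ 0.00963; groundwater flows toward the south-west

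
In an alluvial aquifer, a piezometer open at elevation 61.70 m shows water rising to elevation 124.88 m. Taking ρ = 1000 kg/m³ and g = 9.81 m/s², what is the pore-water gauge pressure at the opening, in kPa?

Pressure head ψ = h − z = 124.88 − 61.70 = 63.18 m.
P = ρgψ = 1000 × 9.81 × 63.18 = 619796 Pa ≈ 620 kPa.

P ≈ 620 kPa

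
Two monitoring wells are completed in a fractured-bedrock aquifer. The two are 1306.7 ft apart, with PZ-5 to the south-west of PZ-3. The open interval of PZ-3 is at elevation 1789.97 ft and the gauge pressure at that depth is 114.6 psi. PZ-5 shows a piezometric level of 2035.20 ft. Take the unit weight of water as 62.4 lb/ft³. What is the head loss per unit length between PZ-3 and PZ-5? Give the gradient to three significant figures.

Pressure head at PZ-3: ψ = 144·P/γ = 144 × 114.6 / 62.4 = 264.46 ft.
Total head at PZ-3: h = z + ψ = 1789.97 + 264.46 = 2054.43 ft.
Total head at PZ-5: h = 2035.20 ft (water level in the piezometer is the total head).
Head difference: h(PZ-3) − h(PZ-5) = 2054.43 − 2035.20 = 19.23 ft.
Hydraulic gradient: i = |Δh| / L = 19.23 / 1306.7 = 0.0147.

i ≈ 0.0147 ft/ft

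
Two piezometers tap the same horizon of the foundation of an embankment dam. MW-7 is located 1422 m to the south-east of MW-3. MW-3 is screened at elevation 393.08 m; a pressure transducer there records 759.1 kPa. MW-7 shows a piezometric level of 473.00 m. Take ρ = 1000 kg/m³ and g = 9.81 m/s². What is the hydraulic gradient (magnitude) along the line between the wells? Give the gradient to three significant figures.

Pressure head at MW-3: ψ = P/(ρg) = 759.1×1000 / (1000 × 9.81) = 77.38 m.
Total head at MW-3: h = z + ψ = 393.08 + 77.38 = 470.46 m.
Total head at MW-7: h = 473.00 m (water level in the piezometer is the total head).
Head difference: h(MW-3) − h(MW-7) = 470.46 − 473.00 = -2.54 m.
Hydraulic gradient: i = |Δh| / L = 2.54 / 1422 = 0.00179.

i ≈ 0.00179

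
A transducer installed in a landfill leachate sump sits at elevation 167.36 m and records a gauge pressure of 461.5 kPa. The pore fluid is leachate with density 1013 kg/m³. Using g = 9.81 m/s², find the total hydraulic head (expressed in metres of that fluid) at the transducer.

h ≈ 213.80 m

ψ = P/(ρg) = 461.5×1000 / (1013 × 9.81) = 46.44 m.
h = z + ψ = 167.36 + 46.44 = 213.80 m.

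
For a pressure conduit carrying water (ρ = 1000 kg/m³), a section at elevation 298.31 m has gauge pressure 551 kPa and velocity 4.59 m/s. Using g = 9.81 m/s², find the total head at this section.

Pressure head ψ = P/(ρg) = 551×1000 / (1000 × 9.81) = 56.17 m.
Velocity head = v²/(2g) = 4.59² / (2 × 9.81) = 1.074 m.
h = z + ψ + v²/(2g) = 298.31 + 56.17 + 1.074 = 355.55 m.

h ≈ 355.55 m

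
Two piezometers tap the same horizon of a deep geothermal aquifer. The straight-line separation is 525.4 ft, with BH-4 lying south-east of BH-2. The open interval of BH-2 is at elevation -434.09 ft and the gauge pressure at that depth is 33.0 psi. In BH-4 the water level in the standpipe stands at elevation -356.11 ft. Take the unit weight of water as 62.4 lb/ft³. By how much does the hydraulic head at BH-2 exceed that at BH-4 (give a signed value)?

Pressure head at BH-2: ψ = 144·P/γ = 144 × 33.0 / 62.4 = 76.15 ft.
Total head at BH-2: h = z + ψ = -434.09 + 76.15 = -357.94 ft.
Total head at BH-4: h = -356.11 ft (water level in the piezometer is the total head).
Head difference: h(BH-2) − h(BH-4) = -357.94 − (-356.11) = -1.83 ft.

Δh ≈ -1.83 ft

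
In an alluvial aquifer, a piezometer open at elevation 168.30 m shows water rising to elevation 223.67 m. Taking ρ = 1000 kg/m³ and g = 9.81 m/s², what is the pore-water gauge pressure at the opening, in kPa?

Pressure head ψ = h − z = 223.67 − 168.30 = 55.37 m.
P = ρgψ = 1000 × 9.81 × 55.37 = 543180 Pa ≈ 543 kPa.

P ≈ 543 kPa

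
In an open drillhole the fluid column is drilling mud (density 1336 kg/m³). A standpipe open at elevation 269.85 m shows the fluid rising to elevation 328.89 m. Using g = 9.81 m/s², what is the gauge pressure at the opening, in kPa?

Pressure head ψ = h − z = 328.89 − 269.85 = 59.04 m.
P = ρgψ = 1336 × 9.81 × 59.04 = 773788 Pa ≈ 774 kPa.

P ≈ 774 kPa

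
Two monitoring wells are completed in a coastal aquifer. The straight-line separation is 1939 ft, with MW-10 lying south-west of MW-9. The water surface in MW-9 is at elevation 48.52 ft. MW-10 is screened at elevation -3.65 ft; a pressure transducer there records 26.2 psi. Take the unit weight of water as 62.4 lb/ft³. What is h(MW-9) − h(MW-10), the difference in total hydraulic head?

Δh ≈ -8.29 ft

Total head at MW-9: h = 48.52 ft (water level in the piezometer is the total head).
Pressure head at MW-10: ψ = 144·P/γ = 144 × 26.2 / 62.4 = 60.46 ft.
Total head at MW-10: h = z + ψ = -3.65 + 60.46 = 56.81 ft.
Head difference: h(MW-9) − h(MW-10) = 48.52 − 56.81 = -8.29 ft.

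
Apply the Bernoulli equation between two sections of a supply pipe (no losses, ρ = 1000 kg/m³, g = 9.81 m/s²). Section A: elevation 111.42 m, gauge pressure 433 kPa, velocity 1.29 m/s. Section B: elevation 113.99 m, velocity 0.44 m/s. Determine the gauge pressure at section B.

P₂ ≈ 409 kPa

Pressure head at A: ψ₁ = P₁/(ρg) = 433×1000 / (1000 × 9.81) = 44.14 m.
Velocity heads: v₁²/2g = 1.29²/19.62 = 0.085 m; v₂²/2g = 0.44²/19.62 = 0.010 m.
Total head H = z₁ + ψ₁ + v₁²/2g = 111.42 + 44.14 + 0.085 = 155.65 m.
ψ₂ = H − z₂ − v₂²/2g = 155.65 − 113.99 − 0.010 = 41.65 m.
P₂ = ρgψ₂ = 1000 × 9.81 × 41.65 ≈ 409 kPa.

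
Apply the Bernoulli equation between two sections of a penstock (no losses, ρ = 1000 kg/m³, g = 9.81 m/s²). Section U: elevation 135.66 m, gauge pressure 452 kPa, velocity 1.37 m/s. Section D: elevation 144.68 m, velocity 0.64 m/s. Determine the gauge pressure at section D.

Pressure head at U: ψ₁ = P₁/(ρg) = 452×1000 / (1000 × 9.81) = 46.08 m.
Velocity heads: v₁²/2g = 1.37²/19.62 = 0.096 m; v₂²/2g = 0.64²/19.62 = 0.021 m.
Total head H = z₁ + ψ₁ + v₁²/2g = 135.66 + 46.08 + 0.096 = 181.84 m.
ψ₂ = H − z₂ − v₂²/2g = 181.84 − 144.68 − 0.021 = 37.14 m.
P₂ = ρgψ₂ = 1000 × 9.81 × 37.14 ≈ 364 kPa.

P₂ ≈ 364 kPa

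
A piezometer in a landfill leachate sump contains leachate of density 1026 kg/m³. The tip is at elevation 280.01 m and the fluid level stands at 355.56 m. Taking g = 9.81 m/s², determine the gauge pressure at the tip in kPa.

P ≈ 760 kPa

Pressure head ψ = h − z = 355.56 − 280.01 = 75.55 m.
P = ρgψ = 1026 × 9.81 × 75.55 = 760415 Pa ≈ 760 kPa.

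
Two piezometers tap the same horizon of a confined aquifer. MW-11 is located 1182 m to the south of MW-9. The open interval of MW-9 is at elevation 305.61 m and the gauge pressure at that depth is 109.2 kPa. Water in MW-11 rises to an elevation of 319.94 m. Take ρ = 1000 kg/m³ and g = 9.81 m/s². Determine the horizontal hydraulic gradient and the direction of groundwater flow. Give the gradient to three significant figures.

i ≈ 0.00271; groundwater flows toward the north

Pressure head at MW-9: ψ = P/(ρg) = 109.2×1000 / (1000 × 9.81) = 11.13 m.
Total head at MW-9: h = z + ψ = 305.61 + 11.13 = 316.74 m.
Total head at MW-11: h = 319.94 m (water level in the piezometer is the total head).
Head difference: h(MW-9) − h(MW-11) = 316.74 − 319.94 = -3.20 m.
Hydraulic gradient: i = |Δh| / L = 3.20 / 1182 = 0.00271.
Flow is from higher to lower head: from MW-11 toward MW-9, i.e. toward the north.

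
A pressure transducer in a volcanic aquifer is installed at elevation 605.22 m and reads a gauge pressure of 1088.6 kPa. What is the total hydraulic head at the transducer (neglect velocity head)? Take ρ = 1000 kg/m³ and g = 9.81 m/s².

h ≈ 716.19 m

ψ = P/(ρg) = 1088.6×1000 / (1000 × 9.81) = 110.97 m.
h = z + ψ = 605.22 + 110.97 = 716.19 m.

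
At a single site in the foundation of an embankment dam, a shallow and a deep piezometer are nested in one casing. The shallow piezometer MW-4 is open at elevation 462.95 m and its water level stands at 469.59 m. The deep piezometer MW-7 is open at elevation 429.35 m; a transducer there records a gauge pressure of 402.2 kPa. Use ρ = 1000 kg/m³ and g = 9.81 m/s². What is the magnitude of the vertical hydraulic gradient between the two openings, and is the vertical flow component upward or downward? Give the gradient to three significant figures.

|i_v| ≈ 0.0226; vertical flow is upward

Total head at MW-4: h = 469.59 m (water level in the standpipe).
Pressure head at MW-7: ψ = P/(ρg) = 402.2×1000 / (1000 × 9.81) = 41.00 m.
Total head at MW-7: h = z + ψ = 429.35 + 41.00 = 470.35 m.
Δh = h(MW-4) − h(MW-7) = 469.59 − 470.35 = -0.76 m.
Vertical separation Δz = 462.95 − 429.35 = 33.60 m.
|i_v| = |Δh| / Δz = 0.76 / 33.60 = 0.0226.
Head is higher in the deep piezometer, so vertical flow is upward (discharge condition).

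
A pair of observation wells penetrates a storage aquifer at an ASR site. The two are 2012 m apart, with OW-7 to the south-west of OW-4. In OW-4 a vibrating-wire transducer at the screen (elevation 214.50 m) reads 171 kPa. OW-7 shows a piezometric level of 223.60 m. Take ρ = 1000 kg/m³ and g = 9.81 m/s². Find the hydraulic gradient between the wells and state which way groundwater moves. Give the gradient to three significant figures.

Pressure head at OW-4: ψ = P/(ρg) = 171×1000 / (1000 × 9.81) = 17.43 m.
Total head at OW-4: h = z + ψ = 214.50 + 17.43 = 231.93 m.
Total head at OW-7: h = 223.60 m (water level in the piezometer is the total head).
Head difference: h(OW-4) − h(OW-7) = 231.93 − 223.60 = 8.33 m.
Hydraulic gradient: i = |Δh| / L = 8.33 / 2012 = 0.00414.
Flow is from higher to lower head: from OW-4 toward OW-7, i.e. toward the south-west.

i ≈ 0.00414; groundwater flows toward the south-west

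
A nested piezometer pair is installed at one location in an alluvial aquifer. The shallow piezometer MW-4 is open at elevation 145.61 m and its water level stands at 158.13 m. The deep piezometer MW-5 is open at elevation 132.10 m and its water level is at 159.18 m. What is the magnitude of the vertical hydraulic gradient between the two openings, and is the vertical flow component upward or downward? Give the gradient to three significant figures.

Total head at MW-4: h = 158.13 m (water level in the standpipe).
Total head at MW-5: h = 159.18 m.
Δh = h(MW-4) − h(MW-5) = 158.13 − 159.18 = -1.05 m.
Vertical separation Δz = 145.61 − 132.10 = 13.51 m.
|i_v| = |Δh| / Δz = 1.05 / 13.51 = 0.0777.
Head is higher in the deep piezometer, so vertical flow is upward (discharge condition).

|i_v| ≈ 0.0777; vertical flow is upward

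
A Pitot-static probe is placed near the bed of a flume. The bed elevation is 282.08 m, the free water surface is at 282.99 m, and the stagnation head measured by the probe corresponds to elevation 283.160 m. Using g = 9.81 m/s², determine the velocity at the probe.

Near the bed, under hydrostatic conditions, the piezometric head (z + ψ) equals the free-surface elevation, 282.99 m.
Velocity head = total − piezometric = 283.160 − 282.99 = 0.170 m.
v = √(2g·h_v) = √(2 × 9.81 × 0.170) = 1.83 m/s.

v ≈ 1.83 m/s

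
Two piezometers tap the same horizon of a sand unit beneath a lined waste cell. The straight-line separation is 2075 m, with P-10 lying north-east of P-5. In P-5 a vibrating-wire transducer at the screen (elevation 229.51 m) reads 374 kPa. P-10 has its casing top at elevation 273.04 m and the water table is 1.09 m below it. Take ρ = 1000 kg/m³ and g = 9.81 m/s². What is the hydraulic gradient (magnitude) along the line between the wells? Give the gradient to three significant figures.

i ≈ 0.00208

Pressure head at P-5: ψ = P/(ρg) = 374×1000 / (1000 × 9.81) = 38.12 m.
Total head at P-5: h = z + ψ = 229.51 + 38.12 = 267.63 m.
Total head at P-10: h = 273.04 − 1.09 = 271.95 m.
Head difference: h(P-5) − h(P-10) = 267.63 − 271.95 = -4.32 m.
Hydraulic gradient: i = |Δh| / L = 4.32 / 2075 = 0.00208.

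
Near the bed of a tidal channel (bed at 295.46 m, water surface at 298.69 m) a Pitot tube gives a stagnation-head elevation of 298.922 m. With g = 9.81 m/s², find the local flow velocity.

Near the bed, under hydrostatic conditions, the piezometric head (z + ψ) equals the free-surface elevation, 298.69 m.
Velocity head = total − piezometric = 298.922 − 298.69 = 0.232 m.
v = √(2g·h_v) = √(2 × 9.81 × 0.232) = 2.13 m/s.

v ≈ 2.13 m/s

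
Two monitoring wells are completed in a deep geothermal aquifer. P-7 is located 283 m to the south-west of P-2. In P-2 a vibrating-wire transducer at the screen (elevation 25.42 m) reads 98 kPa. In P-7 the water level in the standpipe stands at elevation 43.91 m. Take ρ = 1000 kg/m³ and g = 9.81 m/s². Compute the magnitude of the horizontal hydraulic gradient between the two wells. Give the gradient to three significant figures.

i ≈ 0.0300

Pressure head at P-2: ψ = P/(ρg) = 98×1000 / (1000 × 9.81) = 9.99 m.
Total head at P-2: h = z + ψ = 25.42 + 9.99 = 35.41 m.
Total head at P-7: h = 43.91 m (water level in the piezometer is the total head).
Head difference: h(P-2) − h(P-7) = 35.41 − 43.91 = -8.50 m.
Hydraulic gradient: i = |Δh| / L = 8.50 / 283 = 0.0300.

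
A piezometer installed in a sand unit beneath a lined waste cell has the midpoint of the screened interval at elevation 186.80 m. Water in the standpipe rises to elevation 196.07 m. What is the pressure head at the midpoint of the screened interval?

Total head h = 196.07 m (the water-surface elevation in the piezometer).
Pressure head ψ = h − z = 196.07 − 186.80 = 9.27 m.

ψ ≈ 9.27 m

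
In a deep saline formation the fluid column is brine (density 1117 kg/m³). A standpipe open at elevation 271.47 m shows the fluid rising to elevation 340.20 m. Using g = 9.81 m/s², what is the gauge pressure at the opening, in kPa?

P ≈ 753 kPa

Pressure head ψ = h − z = 340.20 − 271.47 = 68.73 m.
P = ρgψ = 1117 × 9.81 × 68.73 = 753128 Pa ≈ 753 kPa.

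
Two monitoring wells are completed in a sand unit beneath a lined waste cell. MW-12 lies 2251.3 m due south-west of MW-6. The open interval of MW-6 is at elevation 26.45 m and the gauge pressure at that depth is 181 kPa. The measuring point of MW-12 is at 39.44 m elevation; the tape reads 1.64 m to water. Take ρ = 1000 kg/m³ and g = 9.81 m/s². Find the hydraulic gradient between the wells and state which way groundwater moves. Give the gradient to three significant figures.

i ≈ 0.00315; groundwater flows toward the south-west

Pressure head at MW-6: ψ = P/(ρg) = 181×1000 / (1000 × 9.81) = 18.45 m.
Total head at MW-6: h = z + ψ = 26.45 + 18.45 = 44.90 m.
Total head at MW-12: h = 39.44 − 1.64 = 37.80 m.
Head difference: h(MW-6) − h(MW-12) = 44.90 − 37.80 = 7.10 m.
Hydraulic gradient: i = |Δh| / L = 7.10 / 2251.3 = 0.00315.
Flow is from higher to lower head: from MW-6 toward MW-12, i.e. toward the south-west.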